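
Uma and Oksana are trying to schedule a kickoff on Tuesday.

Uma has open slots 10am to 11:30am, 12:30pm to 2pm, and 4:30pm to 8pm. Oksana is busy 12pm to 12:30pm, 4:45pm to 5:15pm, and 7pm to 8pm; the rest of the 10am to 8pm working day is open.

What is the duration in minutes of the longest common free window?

105 minutes

Oksana free within 10:00–20:00: 10:00–12:00, 12:30–16:45, 17:15–19:00.
Uma ∩ Oksana: 10:00–11:30, 12:30–14:00, 16:30–16:45, 17:15–19:00.
Common window lengths: 90, 90, 15, 105 min; longest is 105.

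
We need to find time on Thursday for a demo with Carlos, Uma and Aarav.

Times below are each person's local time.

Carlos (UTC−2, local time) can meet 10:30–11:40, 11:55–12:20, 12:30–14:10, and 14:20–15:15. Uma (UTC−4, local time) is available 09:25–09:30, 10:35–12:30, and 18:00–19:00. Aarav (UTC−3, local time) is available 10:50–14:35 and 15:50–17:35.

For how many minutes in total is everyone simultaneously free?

105 minutes

Carlos → UTC: 12:30–13:40, 13:55–14:20, 14:30–16:10, 16:20–17:15.
Uma → UTC: 13:25–13:30, 14:35–16:30, 22:00–23:00.
Aarav → UTC: 13:50–17:35, 18:50–20:35.
Carlos ∩ Uma: 13:25–13:30, 14:35–16:10, 16:20–16:30.
Carlos ∩ Uma ∩ Aarav: 14:35–16:10, 16:20–16:30.
Total common minutes: 95 + 10 = 105.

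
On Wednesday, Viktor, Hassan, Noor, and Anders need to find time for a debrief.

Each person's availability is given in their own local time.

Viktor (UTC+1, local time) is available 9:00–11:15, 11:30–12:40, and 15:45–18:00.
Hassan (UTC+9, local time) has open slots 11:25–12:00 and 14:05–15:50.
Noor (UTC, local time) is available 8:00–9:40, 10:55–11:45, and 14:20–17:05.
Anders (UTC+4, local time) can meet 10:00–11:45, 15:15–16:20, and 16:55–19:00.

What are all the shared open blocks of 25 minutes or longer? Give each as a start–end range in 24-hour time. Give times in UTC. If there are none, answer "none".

Viktor → UTC: 08:00–10:15, 10:30–11:40, 14:45–17:00.
Hassan → UTC: 02:25–03:00, 05:05–06:50.
Noor → UTC: 08:00–09:40, 10:55–11:45, 14:20–17:05.
Anders → UTC: 06:00–07:45, 11:15–12:20, 12:55–15:00.
Viktor ∩ Hassan: (none).
Viktor ∩ Hassan ∩ Noor: (none).
Viktor ∩ Hassan ∩ Noor ∩ Anders: (none).
Windows ≥ 25 min: (none).

none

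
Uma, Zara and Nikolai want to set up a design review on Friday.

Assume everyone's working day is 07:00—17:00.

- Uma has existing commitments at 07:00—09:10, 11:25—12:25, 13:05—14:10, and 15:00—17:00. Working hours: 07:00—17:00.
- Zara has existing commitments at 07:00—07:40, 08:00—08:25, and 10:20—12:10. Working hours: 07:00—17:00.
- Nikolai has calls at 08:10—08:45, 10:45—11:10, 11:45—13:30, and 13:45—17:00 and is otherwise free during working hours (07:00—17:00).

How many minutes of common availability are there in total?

Uma free within 07:00–17:00: 09:10–11:25, 12:25–13:05, 14:10–15:00.
Zara free within 07:00–17:00: 07:40–08:00, 08:25–10:20, 12:10–17:00.
Nikolai free within 07:00–17:00: 07:00–08:10, 08:45–10:45, 11:10–11:45, 13:30–13:45.
Uma ∩ Zara: 09:10–10:20, 12:25–13:05, 14:10–15:00.
Uma ∩ Zara ∩ Nikolai: 09:10–10:20.
Total common minutes: 70.

70 minutes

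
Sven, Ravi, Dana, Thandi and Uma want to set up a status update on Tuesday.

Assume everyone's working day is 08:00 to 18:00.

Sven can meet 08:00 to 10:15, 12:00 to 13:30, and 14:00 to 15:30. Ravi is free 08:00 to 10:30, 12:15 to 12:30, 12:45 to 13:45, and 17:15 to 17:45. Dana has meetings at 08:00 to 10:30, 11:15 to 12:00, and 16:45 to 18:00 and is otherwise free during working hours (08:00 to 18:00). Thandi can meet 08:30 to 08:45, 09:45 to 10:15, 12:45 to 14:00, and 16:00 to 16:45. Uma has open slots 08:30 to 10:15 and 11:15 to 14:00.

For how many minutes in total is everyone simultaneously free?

Dana free within 08:00–18:00: 10:30–11:15, 12:00–16:45.
Sven ∩ Ravi: 08:00–10:15, 12:15–12:30, 12:45–13:30.
Sven ∩ Ravi ∩ Dana: 12:15–12:30, 12:45–13:30.
Sven ∩ Ravi ∩ Dana ∩ Thandi: 12:45–13:30.
Sven ∩ Ravi ∩ Dana ∩ Thandi ∩ Uma: 12:45–13:30.
Total common minutes: 45.

45 minutes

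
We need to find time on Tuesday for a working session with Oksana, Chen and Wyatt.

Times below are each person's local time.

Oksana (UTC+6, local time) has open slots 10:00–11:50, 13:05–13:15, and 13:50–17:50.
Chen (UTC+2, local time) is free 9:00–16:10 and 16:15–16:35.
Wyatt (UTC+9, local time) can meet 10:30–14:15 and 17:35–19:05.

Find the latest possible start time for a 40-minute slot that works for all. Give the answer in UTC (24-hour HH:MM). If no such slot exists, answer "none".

Oksana → UTC: 04:00–05:50, 07:05–07:15, 07:50–11:50.
Chen → UTC: 07:00–14:10, 14:15–14:35.
Wyatt → UTC: 01:30–05:15, 08:35–10:05.
Oksana ∩ Chen: 07:05–07:15, 07:50–11:50.
Oksana ∩ Chen ∩ Wyatt: 08:35–10:05.
Windows ≥ 40 min: 08:35–10:05.
Latest start in the last window 08:35–10:05 is 10:05 − 40 min = 09:25.

09:25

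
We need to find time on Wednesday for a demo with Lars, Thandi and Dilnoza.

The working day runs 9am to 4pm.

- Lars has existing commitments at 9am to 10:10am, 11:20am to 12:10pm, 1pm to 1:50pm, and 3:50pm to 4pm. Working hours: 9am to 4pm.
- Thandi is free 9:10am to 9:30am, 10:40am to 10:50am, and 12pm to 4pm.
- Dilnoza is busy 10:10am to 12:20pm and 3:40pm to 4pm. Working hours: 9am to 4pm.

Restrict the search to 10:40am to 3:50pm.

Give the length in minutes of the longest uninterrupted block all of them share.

110 minutes

Lars free within 09:00–16:00: 10:10–11:20, 12:10–13:00, 13:50–15:50.
Dilnoza free within 09:00–16:00: 09:00–10:10, 12:20–15:40.
Lars ∩ Thandi: 10:40–10:50, 12:10–13:00, 13:50–15:50.
Lars ∩ Thandi ∩ Dilnoza: 12:20–13:00, 13:50–15:40.
Restricted to 10:40–15:50: 12:20–13:00, 13:50–15:40.
Common window lengths: 40, 110 min; longest is 110.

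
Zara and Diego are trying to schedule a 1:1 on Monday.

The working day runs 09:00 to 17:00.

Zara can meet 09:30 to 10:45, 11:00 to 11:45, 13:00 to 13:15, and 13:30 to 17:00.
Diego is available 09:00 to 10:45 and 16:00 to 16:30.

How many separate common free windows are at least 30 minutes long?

2

Zara ∩ Diego: 09:30–10:45, 16:00–16:30.
Windows ≥ 30 min: 09:30–10:45, 16:00–16:30.
That's 2 windows.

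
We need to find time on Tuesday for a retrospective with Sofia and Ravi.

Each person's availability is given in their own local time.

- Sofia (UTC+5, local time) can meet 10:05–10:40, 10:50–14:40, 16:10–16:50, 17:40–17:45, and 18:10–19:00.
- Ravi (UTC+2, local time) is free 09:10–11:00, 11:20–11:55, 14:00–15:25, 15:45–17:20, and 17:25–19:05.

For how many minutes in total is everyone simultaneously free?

165 minutes

Sofia → UTC: 05:05–05:40, 05:50–09:40, 11:10–11:50, 12:40–12:45, 13:10–14:00.
Ravi → UTC: 07:10–09:00, 09:20–09:55, 12:00–13:25, 13:45–15:20, 15:25–17:05.
Sofia ∩ Ravi: 07:10–09:00, 09:20–09:40, 12:40–12:45, 13:10–13:25, 13:45–14:00.
Total common minutes: 110 + 20 + 5 + 15 + 15 = 165.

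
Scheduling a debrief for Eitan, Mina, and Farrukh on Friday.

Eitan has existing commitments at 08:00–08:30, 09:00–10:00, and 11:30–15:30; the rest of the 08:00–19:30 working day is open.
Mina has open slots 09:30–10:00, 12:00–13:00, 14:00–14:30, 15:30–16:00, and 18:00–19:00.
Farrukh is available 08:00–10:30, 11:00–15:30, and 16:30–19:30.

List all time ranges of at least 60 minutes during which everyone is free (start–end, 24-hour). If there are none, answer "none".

Eitan free within 08:00–19:30: 08:30–09:00, 10:00–11:30, 15:30–19:30.
Eitan ∩ Mina: 15:30–16:00, 18:00–19:00.
Eitan ∩ Mina ∩ Farrukh: 18:00–19:00.
Windows ≥ 60 min: 18:00–19:00.

18:00–19:00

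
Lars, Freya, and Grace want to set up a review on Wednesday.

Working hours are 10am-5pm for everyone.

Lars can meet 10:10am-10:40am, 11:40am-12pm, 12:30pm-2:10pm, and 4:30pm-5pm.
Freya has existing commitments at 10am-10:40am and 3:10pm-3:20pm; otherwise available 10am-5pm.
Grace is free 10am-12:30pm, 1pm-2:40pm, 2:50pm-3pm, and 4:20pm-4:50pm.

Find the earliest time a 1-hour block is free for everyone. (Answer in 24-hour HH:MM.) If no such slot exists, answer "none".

13:00

Freya free within 10:00–17:00: 10:40–15:10, 15:20–17:00.
Lars ∩ Freya: 11:40–12:00, 12:30–14:10, 16:30–17:00.
Lars ∩ Freya ∩ Grace: 11:40–12:00, 13:00–14:10, 16:30–16:50.
Windows ≥ 60 min: 13:00–14:10.
Earliest such window starts at 13:00.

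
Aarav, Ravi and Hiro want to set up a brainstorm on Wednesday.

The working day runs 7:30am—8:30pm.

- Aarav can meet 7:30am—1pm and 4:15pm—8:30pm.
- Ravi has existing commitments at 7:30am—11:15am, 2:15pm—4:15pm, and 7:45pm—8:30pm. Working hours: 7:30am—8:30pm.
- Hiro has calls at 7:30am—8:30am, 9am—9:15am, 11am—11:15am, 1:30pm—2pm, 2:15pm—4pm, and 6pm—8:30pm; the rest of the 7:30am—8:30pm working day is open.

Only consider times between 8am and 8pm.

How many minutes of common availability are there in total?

210 minutes

Ravi free within 07:30–20:30: 11:15–14:15, 16:15–19:45.
Hiro free within 07:30–20:30: 08:30–09:00, 09:15–11:00, 11:15–13:30, 14:00–14:15, 16:00–18:00.
Aarav ∩ Ravi: 11:15–13:00, 16:15–19:45.
Aarav ∩ Ravi ∩ Hiro: 11:15–13:00, 16:15–18:00.
Restricted to 08:00–20:00: 11:15–13:00, 16:15–18:00.
Total common minutes: 105 + 105 = 210.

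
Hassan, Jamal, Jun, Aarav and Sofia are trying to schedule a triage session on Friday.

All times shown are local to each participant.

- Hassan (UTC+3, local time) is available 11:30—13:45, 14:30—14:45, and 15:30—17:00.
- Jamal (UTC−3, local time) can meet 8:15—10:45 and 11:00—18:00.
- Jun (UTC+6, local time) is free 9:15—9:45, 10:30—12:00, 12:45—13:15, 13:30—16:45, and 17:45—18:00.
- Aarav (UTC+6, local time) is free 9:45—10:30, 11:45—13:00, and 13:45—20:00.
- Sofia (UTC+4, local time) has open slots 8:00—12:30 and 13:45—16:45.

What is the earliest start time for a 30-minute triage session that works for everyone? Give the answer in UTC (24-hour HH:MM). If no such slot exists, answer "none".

none

Hassan → UTC: 08:30–10:45, 11:30–11:45, 12:30–14:00.
Jamal → UTC: 11:15–13:45, 14:00–21:00.
Jun → UTC: 03:15–03:45, 04:30–06:00, 06:45–07:15, 07:30–10:45, 11:45–12:00.
Aarav → UTC: 03:45–04:30, 05:45–07:00, 07:45–14:00.
Sofia → UTC: 04:00–08:30, 09:45–12:45.
Hassan ∩ Jamal: 11:30–11:45, 12:30–13:45.
Hassan ∩ Jamal ∩ Jun: (none).
Hassan ∩ Jamal ∩ Jun ∩ Aarav: (none).
Hassan ∩ Jamal ∩ Jun ∩ Aarav ∩ Sofia: (none).
Windows ≥ 30 min: (none).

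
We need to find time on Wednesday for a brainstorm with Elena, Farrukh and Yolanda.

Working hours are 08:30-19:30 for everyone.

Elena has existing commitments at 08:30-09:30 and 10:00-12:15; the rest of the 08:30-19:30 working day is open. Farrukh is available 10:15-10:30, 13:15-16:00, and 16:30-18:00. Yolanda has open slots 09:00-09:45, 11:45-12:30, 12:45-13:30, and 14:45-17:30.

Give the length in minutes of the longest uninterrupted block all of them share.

75 minutes

Elena free within 08:30–19:30: 09:30–10:00, 12:15–19:30.
Elena ∩ Farrukh: 13:15–16:00, 16:30–18:00.
Elena ∩ Farrukh ∩ Yolanda: 13:15–13:30, 14:45–16:00, 16:30–17:30.
Common window lengths: 15, 75, 60 min; longest is 75.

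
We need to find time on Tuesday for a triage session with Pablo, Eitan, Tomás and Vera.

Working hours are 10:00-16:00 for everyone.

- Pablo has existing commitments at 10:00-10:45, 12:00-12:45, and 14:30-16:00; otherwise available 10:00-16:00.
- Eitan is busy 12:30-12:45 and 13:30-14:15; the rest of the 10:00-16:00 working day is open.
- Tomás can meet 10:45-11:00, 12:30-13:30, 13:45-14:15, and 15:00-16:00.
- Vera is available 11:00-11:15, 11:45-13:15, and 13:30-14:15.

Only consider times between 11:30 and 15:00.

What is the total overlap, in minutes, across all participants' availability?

30 minutes

Pablo free within 10:00–16:00: 10:45–12:00, 12:45–14:30.
Eitan free within 10:00–16:00: 10:00–12:30, 12:45–13:30, 14:15–16:00.
Pablo ∩ Eitan: 10:45–12:00, 12:45–13:30, 14:15–14:30.
Pablo ∩ Eitan ∩ Tomás: 10:45–11:00, 12:45–13:30.
Pablo ∩ Eitan ∩ Tomás ∩ Vera: 12:45–13:15.
Restricted to 11:30–15:00: 12:45–13:15.
Total common minutes: 30.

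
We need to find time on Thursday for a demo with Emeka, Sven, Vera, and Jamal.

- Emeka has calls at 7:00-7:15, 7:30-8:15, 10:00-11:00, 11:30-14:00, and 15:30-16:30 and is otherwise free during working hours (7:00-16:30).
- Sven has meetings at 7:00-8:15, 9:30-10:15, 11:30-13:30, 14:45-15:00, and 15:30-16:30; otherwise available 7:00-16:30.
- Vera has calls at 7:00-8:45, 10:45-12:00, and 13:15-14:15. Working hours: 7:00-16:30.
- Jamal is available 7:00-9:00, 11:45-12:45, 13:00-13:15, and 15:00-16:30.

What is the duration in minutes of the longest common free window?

Emeka free within 07:00–16:30: 07:15–07:30, 08:15–10:00, 11:00–11:30, 14:00–15:30.
Sven free within 07:00–16:30: 08:15–09:30, 10:15–11:30, 13:30–14:45, 15:00–15:30.
Vera free within 07:00–16:30: 08:45–10:45, 12:00–13:15, 14:15–16:30.
Emeka ∩ Sven: 08:15–09:30, 11:00–11:30, 14:00–14:45, 15:00–15:30.
Emeka ∩ Sven ∩ Vera: 08:45–09:30, 14:15–14:45, 15:00–15:30.
Emeka ∩ Sven ∩ Vera ∩ Jamal: 08:45–09:00, 15:00–15:30.
Common window lengths: 15, 30 min; longest is 30.

30 minutes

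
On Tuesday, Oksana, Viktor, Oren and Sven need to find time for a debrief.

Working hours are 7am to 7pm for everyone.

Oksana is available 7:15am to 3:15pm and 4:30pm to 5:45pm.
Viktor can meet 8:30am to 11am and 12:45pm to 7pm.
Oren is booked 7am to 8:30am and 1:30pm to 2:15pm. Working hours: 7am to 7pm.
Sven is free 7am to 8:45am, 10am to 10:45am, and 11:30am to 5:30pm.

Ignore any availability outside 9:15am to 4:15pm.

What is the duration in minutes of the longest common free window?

Oren free within 07:00–19:00: 08:30–13:30, 14:15–19:00.
Oksana ∩ Viktor: 08:30–11:00, 12:45–15:15, 16:30–17:45.
Oksana ∩ Viktor ∩ Oren: 08:30–11:00, 12:45–13:30, 14:15–15:15, 16:30–17:45.
Oksana ∩ Viktor ∩ Oren ∩ Sven: 08:30–08:45, 10:00–10:45, 12:45–13:30, 14:15–15:15, 16:30–17:30.
Restricted to 09:15–16:15: 10:00–10:45, 12:45–13:30, 14:15–15:15.
Common window lengths: 45, 45, 60 min; longest is 60.

60 minutes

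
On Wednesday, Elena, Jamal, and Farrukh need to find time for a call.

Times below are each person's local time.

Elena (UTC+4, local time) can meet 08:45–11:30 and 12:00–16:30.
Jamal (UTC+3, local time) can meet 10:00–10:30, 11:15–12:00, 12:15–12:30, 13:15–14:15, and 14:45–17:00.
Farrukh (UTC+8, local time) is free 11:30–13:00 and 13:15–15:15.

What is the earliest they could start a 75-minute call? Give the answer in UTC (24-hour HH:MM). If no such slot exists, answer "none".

Elena → UTC: 04:45–07:30, 08:00–12:30.
Jamal → UTC: 07:00–07:30, 08:15–09:00, 09:15–09:30, 10:15–11:15, 11:45–14:00.
Farrukh → UTC: 03:30–05:00, 05:15–07:15.
Elena ∩ Jamal: 07:00–07:30, 08:15–09:00, 09:15–09:30, 10:15–11:15, 11:45–12:30.
Elena ∩ Jamal ∩ Farrukh: 07:00–07:15.
Windows ≥ 75 min: (none).

none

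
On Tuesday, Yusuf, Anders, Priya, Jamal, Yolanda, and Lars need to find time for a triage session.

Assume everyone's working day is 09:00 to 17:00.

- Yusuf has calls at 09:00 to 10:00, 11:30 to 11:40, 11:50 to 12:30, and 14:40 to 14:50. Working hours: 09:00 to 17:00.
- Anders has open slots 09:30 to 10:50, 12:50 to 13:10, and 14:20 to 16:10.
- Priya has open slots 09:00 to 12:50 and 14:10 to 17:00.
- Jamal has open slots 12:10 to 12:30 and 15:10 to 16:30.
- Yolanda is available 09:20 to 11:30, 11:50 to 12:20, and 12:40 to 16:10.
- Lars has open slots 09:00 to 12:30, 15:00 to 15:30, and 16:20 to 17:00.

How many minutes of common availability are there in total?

Yusuf free within 09:00–17:00: 10:00–11:30, 11:40–11:50, 12:30–14:40, 14:50–17:00.
Yusuf ∩ Anders: 10:00–10:50, 12:50–13:10, 14:20–14:40, 14:50–16:10.
Yusuf ∩ Anders ∩ Priya: 10:00–10:50, 14:20–14:40, 14:50–16:10.
Yusuf ∩ Anders ∩ Priya ∩ Jamal: 15:10–16:10.
Yusuf ∩ Anders ∩ Priya ∩ Jamal ∩ Yolanda: 15:10–16:10.
Yusuf ∩ Anders ∩ Priya ∩ Jamal ∩ Yolanda ∩ Lars: 15:10–15:30.
Total common minutes: 20.

20 minutes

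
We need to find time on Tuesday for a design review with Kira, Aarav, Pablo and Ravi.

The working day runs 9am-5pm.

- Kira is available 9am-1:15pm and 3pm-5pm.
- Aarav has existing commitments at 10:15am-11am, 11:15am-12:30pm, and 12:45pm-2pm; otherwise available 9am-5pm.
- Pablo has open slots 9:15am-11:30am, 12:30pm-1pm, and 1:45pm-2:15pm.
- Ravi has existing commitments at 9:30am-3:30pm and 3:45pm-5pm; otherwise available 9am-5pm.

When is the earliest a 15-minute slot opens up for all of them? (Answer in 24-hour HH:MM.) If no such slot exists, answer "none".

09:15

Aarav free within 09:00–17:00: 09:00–10:15, 11:00–11:15, 12:30–12:45, 14:00–17:00.
Ravi free within 09:00–17:00: 09:00–09:30, 15:30–15:45.
Kira ∩ Aarav: 09:00–10:15, 11:00–11:15, 12:30–12:45, 15:00–17:00.
Kira ∩ Aarav ∩ Pablo: 09:15–10:15, 11:00–11:15, 12:30–12:45.
Kira ∩ Aarav ∩ Pablo ∩ Ravi: 09:15–09:30.
Windows ≥ 15 min: 09:15–09:30.
Earliest such window starts at 09:15.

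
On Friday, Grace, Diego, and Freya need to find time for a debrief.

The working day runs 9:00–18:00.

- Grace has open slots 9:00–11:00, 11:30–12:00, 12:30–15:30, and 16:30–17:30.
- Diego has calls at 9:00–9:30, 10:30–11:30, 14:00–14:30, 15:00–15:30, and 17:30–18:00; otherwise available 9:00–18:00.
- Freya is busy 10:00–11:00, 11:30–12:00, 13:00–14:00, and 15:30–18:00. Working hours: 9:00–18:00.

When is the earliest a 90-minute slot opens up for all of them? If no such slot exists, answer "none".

Diego free within 09:00–18:00: 09:30–10:30, 11:30–14:00, 14:30–15:00, 15:30–17:30.
Freya free within 09:00–18:00: 09:00–10:00, 11:00–11:30, 12:00–13:00, 14:00–15:30.
Grace ∩ Diego: 09:30–10:30, 11:30–12:00, 12:30–14:00, 14:30–15:00, 16:30–17:30.
Grace ∩ Diego ∩ Freya: 09:30–10:00, 12:30–13:00, 14:30–15:00.
Windows ≥ 90 min: (none).

none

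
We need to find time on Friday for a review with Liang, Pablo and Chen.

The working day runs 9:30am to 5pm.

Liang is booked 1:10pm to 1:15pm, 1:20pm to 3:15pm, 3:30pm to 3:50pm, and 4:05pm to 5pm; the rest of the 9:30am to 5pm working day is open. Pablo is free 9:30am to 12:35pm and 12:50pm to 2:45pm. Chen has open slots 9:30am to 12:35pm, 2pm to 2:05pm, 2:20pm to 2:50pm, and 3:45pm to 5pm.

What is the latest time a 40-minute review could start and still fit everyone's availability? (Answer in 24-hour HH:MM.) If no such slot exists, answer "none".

11:55

Liang free within 09:30–17:00: 09:30–13:10, 13:15–13:20, 15:15–15:30, 15:50–16:05.
Liang ∩ Pablo: 09:30–12:35, 12:50–13:10, 13:15–13:20.
Liang ∩ Pablo ∩ Chen: 09:30–12:35.
Windows ≥ 40 min: 09:30–12:35.
Latest start in the last window 09:30–12:35 is 12:35 − 40 min = 11:55.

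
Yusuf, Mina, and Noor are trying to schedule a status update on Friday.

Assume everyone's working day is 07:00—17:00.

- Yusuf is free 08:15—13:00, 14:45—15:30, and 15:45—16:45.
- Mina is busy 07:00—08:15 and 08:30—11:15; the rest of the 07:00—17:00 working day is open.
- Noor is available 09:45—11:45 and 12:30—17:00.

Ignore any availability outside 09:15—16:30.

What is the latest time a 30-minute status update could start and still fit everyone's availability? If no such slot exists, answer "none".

16:00

Mina free within 07:00–17:00: 08:15–08:30, 11:15–17:00.
Yusuf ∩ Mina: 08:15–08:30, 11:15–13:00, 14:45–15:30, 15:45–16:45.
Yusuf ∩ Mina ∩ Noor: 11:15–11:45, 12:30–13:00, 14:45–15:30, 15:45–16:45.
Restricted to 09:15–16:30: 11:15–11:45, 12:30–13:00, 14:45–15:30, 15:45–16:30.
Windows ≥ 30 min: 11:15–11:45, 12:30–13:00, 14:45–15:30, 15:45–16:30.
Latest start in the last window 15:45–16:30 is 16:30 − 30 min = 16:00.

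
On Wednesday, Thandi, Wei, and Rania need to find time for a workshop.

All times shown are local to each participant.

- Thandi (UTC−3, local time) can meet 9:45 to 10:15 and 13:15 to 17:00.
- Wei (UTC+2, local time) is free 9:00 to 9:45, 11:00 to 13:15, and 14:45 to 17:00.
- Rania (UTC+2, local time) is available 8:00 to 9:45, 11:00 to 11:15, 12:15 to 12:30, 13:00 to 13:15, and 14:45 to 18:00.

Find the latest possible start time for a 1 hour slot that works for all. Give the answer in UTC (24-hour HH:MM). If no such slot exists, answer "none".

none

Thandi → UTC: 12:45–13:15, 16:15–20:00.
Wei → UTC: 07:00–07:45, 09:00–11:15, 12:45–15:00.
Rania → UTC: 06:00–07:45, 09:00–09:15, 10:15–10:30, 11:00–11:15, 12:45–16:00.
Thandi ∩ Wei: 12:45–13:15.
Thandi ∩ Wei ∩ Rania: 12:45–13:15.
Windows ≥ 60 min: (none).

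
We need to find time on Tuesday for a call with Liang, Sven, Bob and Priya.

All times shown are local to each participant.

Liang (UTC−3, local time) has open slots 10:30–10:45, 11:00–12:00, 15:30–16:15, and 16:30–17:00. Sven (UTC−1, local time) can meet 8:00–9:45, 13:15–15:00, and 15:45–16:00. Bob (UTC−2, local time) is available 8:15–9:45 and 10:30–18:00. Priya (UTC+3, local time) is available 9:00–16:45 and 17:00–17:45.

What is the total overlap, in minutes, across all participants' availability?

Liang → UTC: 13:30–13:45, 14:00–15:00, 18:30–19:15, 19:30–20:00.
Sven → UTC: 09:00–10:45, 14:15–16:00, 16:45–17:00.
Bob → UTC: 10:15–11:45, 12:30–20:00.
Priya → UTC: 06:00–13:45, 14:00–14:45.
Liang ∩ Sven: 14:15–15:00.
Liang ∩ Sven ∩ Bob: 14:15–15:00.
Liang ∩ Sven ∩ Bob ∩ Priya: 14:15–14:45.
Total common minutes: 30.

30 minutes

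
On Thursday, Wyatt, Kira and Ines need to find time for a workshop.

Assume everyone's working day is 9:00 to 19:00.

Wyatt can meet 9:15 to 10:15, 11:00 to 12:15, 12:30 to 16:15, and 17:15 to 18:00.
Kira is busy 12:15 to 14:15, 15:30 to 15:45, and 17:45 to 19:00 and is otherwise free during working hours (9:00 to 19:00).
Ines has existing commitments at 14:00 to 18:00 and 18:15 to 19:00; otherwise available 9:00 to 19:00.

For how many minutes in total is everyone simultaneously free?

135 minutes

Kira free within 09:00–19:00: 09:00–12:15, 14:15–15:30, 15:45–17:45.
Ines free within 09:00–19:00: 09:00–14:00, 18:00–18:15.
Wyatt ∩ Kira: 09:15–10:15, 11:00–12:15, 14:15–15:30, 15:45–16:15, 17:15–17:45.
Wyatt ∩ Kira ∩ Ines: 09:15–10:15, 11:00–12:15.
Total common minutes: 60 + 75 = 135.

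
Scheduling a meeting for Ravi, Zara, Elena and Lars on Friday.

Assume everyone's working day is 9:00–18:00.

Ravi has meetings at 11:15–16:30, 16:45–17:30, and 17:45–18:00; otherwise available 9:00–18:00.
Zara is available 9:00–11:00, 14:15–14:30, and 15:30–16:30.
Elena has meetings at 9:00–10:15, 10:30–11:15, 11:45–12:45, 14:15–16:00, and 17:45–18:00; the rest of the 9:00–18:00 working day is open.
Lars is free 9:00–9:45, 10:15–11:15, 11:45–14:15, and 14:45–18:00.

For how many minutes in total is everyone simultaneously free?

Ravi free within 09:00–18:00: 09:00–11:15, 16:30–16:45, 17:30–17:45.
Elena free within 09:00–18:00: 10:15–10:30, 11:15–11:45, 12:45–14:15, 16:00–17:45.
Ravi ∩ Zara: 09:00–11:00.
Ravi ∩ Zara ∩ Elena: 10:15–10:30.
Ravi ∩ Zara ∩ Elena ∩ Lars: 10:15–10:30.
Total common minutes: 15.

15 minutes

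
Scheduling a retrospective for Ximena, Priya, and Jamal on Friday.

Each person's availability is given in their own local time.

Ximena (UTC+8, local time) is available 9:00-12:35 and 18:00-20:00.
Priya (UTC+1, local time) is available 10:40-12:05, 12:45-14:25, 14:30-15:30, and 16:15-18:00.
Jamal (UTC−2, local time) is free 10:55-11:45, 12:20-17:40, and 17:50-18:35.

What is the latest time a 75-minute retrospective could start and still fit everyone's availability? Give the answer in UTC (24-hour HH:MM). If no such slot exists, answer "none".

Ximena → UTC: 01:00–04:35, 10:00–12:00.
Priya → UTC: 09:40–11:05, 11:45–13:25, 13:30–14:30, 15:15–17:00.
Jamal → UTC: 12:55–13:45, 14:20–19:40, 19:50–20:35.
Ximena ∩ Priya: 10:00–11:05, 11:45–12:00.
Ximena ∩ Priya ∩ Jamal: (none).
Windows ≥ 75 min: (none).

none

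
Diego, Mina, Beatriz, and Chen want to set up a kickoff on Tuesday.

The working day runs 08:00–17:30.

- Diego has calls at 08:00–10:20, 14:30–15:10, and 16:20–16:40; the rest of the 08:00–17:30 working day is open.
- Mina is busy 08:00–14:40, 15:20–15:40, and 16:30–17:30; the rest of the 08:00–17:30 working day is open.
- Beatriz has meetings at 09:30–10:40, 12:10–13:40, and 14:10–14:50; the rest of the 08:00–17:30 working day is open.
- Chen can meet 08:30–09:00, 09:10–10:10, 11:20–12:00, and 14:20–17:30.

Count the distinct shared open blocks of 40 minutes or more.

1

Diego free within 08:00–17:30: 10:20–14:30, 15:10–16:20, 16:40–17:30.
Mina free within 08:00–17:30: 14:40–15:20, 15:40–16:30.
Beatriz free within 08:00–17:30: 08:00–09:30, 10:40–12:10, 13:40–14:10, 14:50–17:30.
Diego ∩ Mina: 15:10–15:20, 15:40–16:20.
Diego ∩ Mina ∩ Beatriz: 15:10–15:20, 15:40–16:20.
Diego ∩ Mina ∩ Beatriz ∩ Chen: 15:10–15:20, 15:40–16:20.
Windows ≥ 40 min: 15:40–16:20.
That's 1 window.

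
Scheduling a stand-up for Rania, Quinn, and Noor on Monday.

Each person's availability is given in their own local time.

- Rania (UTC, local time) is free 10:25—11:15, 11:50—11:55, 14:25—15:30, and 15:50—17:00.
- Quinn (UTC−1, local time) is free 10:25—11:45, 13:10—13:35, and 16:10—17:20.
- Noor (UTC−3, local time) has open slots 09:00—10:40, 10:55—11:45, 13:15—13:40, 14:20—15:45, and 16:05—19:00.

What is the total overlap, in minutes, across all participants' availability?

Rania → UTC: 10:25–11:15, 11:50–11:55, 14:25–15:30, 15:50–17:00.
Quinn → UTC: 11:25–12:45, 14:10–14:35, 17:10–18:20.
Noor → UTC: 12:00–13:40, 13:55–14:45, 16:15–16:40, 17:20–18:45, 19:05–22:00.
Rania ∩ Quinn: 11:50–11:55, 14:25–14:35.
Rania ∩ Quinn ∩ Noor: 14:25–14:35.
Total common minutes: 10.

10 minutes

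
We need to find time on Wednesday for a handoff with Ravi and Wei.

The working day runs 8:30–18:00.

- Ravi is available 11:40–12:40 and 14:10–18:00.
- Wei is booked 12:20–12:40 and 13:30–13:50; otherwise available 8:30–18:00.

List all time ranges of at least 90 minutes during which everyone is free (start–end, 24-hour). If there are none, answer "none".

Wei free within 08:30–18:00: 08:30–12:20, 12:40–13:30, 13:50–18:00.
Ravi ∩ Wei: 11:40–12:20, 14:10–18:00.
Windows ≥ 90 min: 14:10–18:00.

14:10–18:00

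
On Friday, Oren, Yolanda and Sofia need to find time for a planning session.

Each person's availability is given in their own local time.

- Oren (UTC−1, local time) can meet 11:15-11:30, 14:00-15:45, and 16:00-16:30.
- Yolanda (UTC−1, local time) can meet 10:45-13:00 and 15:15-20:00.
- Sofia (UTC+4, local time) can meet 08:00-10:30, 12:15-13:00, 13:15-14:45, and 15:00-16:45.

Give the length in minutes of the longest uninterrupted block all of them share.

Oren → UTC: 12:15–12:30, 15:00–16:45, 17:00–17:30.
Yolanda → UTC: 11:45–14:00, 16:15–21:00.
Sofia → UTC: 04:00–06:30, 08:15–09:00, 09:15–10:45, 11:00–12:45.
Oren ∩ Yolanda: 12:15–12:30, 16:15–16:45, 17:00–17:30.
Oren ∩ Yolanda ∩ Sofia: 12:15–12:30.
Single common window of 15 minutes.

15 minutes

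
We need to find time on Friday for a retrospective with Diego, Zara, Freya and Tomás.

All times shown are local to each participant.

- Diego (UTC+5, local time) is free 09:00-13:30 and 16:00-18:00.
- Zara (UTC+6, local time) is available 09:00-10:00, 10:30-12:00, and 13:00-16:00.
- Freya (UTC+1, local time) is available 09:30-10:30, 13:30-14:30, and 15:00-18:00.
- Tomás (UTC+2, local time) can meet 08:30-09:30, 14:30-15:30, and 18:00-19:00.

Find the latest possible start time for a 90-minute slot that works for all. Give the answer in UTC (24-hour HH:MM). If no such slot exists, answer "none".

Diego → UTC: 04:00–08:30, 11:00–13:00.
Zara → UTC: 03:00–04:00, 04:30–06:00, 07:00–10:00.
Freya → UTC: 08:30–09:30, 12:30–13:30, 14:00–17:00.
Tomás → UTC: 06:30–07:30, 12:30–13:30, 16:00–17:00.
Diego ∩ Zara: 04:30–06:00, 07:00–08:30.
Diego ∩ Zara ∩ Freya: (none).
Diego ∩ Zara ∩ Freya ∩ Tomás: (none).
Windows ≥ 90 min: (none).

none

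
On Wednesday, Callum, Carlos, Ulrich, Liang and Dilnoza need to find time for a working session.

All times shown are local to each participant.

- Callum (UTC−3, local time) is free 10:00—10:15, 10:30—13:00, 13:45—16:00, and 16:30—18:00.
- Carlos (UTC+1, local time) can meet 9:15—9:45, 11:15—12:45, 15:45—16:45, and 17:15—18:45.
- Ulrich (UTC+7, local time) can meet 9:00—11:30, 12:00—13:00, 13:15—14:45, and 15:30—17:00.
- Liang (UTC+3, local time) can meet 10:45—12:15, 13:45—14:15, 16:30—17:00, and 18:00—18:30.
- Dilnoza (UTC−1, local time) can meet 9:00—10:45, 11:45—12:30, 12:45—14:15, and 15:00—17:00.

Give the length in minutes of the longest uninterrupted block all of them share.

0 minutes

Callum → UTC: 13:00–13:15, 13:30–16:00, 16:45–19:00, 19:30–21:00.
Carlos → UTC: 08:15–08:45, 10:15–11:45, 14:45–15:45, 16:15–17:45.
Ulrich → UTC: 02:00–04:30, 05:00–06:00, 06:15–07:45, 08:30–10:00.
Liang → UTC: 07:45–09:15, 10:45–11:15, 13:30–14:00, 15:00–15:30.
Dilnoza → UTC: 10:00–11:45, 12:45–13:30, 13:45–15:15, 16:00–18:00.
Callum ∩ Carlos: 14:45–15:45, 16:45–17:45.
Callum ∩ Carlos ∩ Ulrich: (none).
Callum ∩ Carlos ∩ Ulrich ∩ Liang: (none).
Callum ∩ Carlos ∩ Ulrich ∩ Liang ∩ Dilnoza: (none).
No common window.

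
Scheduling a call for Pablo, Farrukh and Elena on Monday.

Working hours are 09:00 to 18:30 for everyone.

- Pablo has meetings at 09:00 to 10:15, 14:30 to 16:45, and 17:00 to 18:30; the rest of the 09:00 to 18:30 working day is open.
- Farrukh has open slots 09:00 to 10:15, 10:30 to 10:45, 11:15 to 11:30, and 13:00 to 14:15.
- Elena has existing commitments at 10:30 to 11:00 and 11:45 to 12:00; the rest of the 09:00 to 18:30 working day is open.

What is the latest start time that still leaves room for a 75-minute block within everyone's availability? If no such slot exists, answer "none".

13:00

Pablo free within 09:00–18:30: 10:15–14:30, 16:45–17:00.
Elena free within 09:00–18:30: 09:00–10:30, 11:00–11:45, 12:00–18:30.
Pablo ∩ Farrukh: 10:30–10:45, 11:15–11:30, 13:00–14:15.
Pablo ∩ Farrukh ∩ Elena: 11:15–11:30, 13:00–14:15.
Windows ≥ 75 min: 13:00–14:15.
Latest start in the last window 13:00–14:15 is 14:15 − 75 min = 13:00.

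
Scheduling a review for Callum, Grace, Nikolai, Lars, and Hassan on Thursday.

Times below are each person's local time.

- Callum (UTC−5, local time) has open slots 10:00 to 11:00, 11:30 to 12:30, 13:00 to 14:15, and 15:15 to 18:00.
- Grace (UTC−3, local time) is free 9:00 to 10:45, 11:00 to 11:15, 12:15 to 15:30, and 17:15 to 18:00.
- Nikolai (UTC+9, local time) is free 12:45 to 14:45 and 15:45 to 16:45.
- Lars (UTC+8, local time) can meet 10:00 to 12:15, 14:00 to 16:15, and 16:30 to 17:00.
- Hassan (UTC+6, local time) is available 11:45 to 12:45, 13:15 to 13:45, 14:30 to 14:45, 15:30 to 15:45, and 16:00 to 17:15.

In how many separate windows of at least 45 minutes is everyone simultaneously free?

0

Callum → UTC: 15:00–16:00, 16:30–17:30, 18:00–19:15, 20:15–23:00.
Grace → UTC: 12:00–13:45, 14:00–14:15, 15:15–18:30, 20:15–21:00.
Nikolai → UTC: 03:45–05:45, 06:45–07:45.
Lars → UTC: 02:00–04:15, 06:00–08:15, 08:30–09:00.
Hassan → UTC: 05:45–06:45, 07:15–07:45, 08:30–08:45, 09:30–09:45, 10:00–11:15.
Callum ∩ Grace: 15:15–16:00, 16:30–17:30, 18:00–18:30, 20:15–21:00.
Callum ∩ Grace ∩ Nikolai: (none).
Callum ∩ Grace ∩ Nikolai ∩ Lars: (none).
Callum ∩ Grace ∩ Nikolai ∩ Lars ∩ Hassan: (none).
Windows ≥ 45 min: (none).
That's 0 windows.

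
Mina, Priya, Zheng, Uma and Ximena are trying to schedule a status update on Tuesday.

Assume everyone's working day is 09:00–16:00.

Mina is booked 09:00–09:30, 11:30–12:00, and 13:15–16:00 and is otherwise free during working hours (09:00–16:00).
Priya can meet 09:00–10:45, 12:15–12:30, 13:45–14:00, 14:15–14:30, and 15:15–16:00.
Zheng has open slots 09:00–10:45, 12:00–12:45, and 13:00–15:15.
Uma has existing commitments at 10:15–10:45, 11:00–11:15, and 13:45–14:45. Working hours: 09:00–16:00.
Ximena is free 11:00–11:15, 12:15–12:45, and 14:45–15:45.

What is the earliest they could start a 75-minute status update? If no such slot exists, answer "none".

Mina free within 09:00–16:00: 09:30–11:30, 12:00–13:15.
Uma free within 09:00–16:00: 09:00–10:15, 10:45–11:00, 11:15–13:45, 14:45–16:00.
Mina ∩ Priya: 09:30–10:45, 12:15–12:30.
Mina ∩ Priya ∩ Zheng: 09:30–10:45, 12:15–12:30.
Mina ∩ Priya ∩ Zheng ∩ Uma: 09:30–10:15, 12:15–12:30.
Mina ∩ Priya ∩ Zheng ∩ Uma ∩ Ximena: 12:15–12:30.
Windows ≥ 75 min: (none).

none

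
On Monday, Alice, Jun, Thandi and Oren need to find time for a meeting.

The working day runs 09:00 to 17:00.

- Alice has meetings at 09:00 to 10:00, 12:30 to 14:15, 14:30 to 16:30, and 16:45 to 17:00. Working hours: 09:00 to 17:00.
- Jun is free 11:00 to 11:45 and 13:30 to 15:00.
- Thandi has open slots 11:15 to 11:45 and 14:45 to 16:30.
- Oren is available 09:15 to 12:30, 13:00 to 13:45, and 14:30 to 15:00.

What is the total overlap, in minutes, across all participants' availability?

30 minutes

Alice free within 09:00–17:00: 10:00–12:30, 14:15–14:30, 16:30–16:45.
Alice ∩ Jun: 11:00–11:45, 14:15–14:30.
Alice ∩ Jun ∩ Thandi: 11:15–11:45.
Alice ∩ Jun ∩ Thandi ∩ Oren: 11:15–11:45.
Total common minutes: 30.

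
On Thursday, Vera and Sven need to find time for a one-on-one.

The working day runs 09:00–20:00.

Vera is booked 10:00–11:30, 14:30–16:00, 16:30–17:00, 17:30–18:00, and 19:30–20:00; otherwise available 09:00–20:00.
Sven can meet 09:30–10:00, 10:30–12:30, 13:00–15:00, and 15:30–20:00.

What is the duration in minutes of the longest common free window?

90 minutes

Vera free within 09:00–20:00: 09:00–10:00, 11:30–14:30, 16:00–16:30, 17:00–17:30, 18:00–19:30.
Vera ∩ Sven: 09:30–10:00, 11:30–12:30, 13:00–14:30, 16:00–16:30, 17:00–17:30, 18:00–19:30.
Common window lengths: 30, 60, 90, 30, 30, 90 min; longest is 90.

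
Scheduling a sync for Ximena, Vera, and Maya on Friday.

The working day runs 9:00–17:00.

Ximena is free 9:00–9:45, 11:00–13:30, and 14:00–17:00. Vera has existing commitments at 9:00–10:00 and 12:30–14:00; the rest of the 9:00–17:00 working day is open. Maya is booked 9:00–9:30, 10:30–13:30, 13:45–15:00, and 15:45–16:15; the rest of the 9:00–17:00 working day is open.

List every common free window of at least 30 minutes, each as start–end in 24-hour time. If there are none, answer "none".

Vera free within 09:00–17:00: 10:00–12:30, 14:00–17:00.
Maya free within 09:00–17:00: 09:30–10:30, 13:30–13:45, 15:00–15:45, 16:15–17:00.
Ximena ∩ Vera: 11:00–12:30, 14:00–17:00.
Ximena ∩ Vera ∩ Maya: 15:00–15:45, 16:15–17:00.
Windows ≥ 30 min: 15:00–15:45, 16:15–17:00.

15:00–15:45, 16:15–17:00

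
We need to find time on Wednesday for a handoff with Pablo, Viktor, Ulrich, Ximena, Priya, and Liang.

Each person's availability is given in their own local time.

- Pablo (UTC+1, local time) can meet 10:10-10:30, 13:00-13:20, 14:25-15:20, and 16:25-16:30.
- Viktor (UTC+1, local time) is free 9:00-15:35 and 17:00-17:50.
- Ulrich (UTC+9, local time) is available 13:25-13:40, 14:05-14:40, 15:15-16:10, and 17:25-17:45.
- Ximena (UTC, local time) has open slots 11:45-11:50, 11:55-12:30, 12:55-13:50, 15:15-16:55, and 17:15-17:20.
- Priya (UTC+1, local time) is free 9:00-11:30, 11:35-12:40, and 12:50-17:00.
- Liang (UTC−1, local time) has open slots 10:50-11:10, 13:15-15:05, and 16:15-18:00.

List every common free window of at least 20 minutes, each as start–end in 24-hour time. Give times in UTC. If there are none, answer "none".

none

Pablo → UTC: 09:10–09:30, 12:00–12:20, 13:25–14:20, 15:25–15:30.
Viktor → UTC: 08:00–14:35, 16:00–16:50.
Ulrich → UTC: 04:25–04:40, 05:05–05:40, 06:15–07:10, 08:25–08:45.
Ximena → UTC: 11:45–11:50, 11:55–12:30, 12:55–13:50, 15:15–16:55, 17:15–17:20.
Priya → UTC: 08:00–10:30, 10:35–11:40, 11:50–16:00.
Liang → UTC: 11:50–12:10, 14:15–16:05, 17:15–19:00.
Pablo ∩ Viktor: 09:10–09:30, 12:00–12:20, 13:25–14:20.
Pablo ∩ Viktor ∩ Ulrich: (none).
Pablo ∩ Viktor ∩ Ulrich ∩ Ximena: (none).
Pablo ∩ Viktor ∩ Ulrich ∩ Ximena ∩ Priya: (none).
Pablo ∩ Viktor ∩ Ulrich ∩ Ximena ∩ Priya ∩ Liang: (none).
Windows ≥ 20 min: (none).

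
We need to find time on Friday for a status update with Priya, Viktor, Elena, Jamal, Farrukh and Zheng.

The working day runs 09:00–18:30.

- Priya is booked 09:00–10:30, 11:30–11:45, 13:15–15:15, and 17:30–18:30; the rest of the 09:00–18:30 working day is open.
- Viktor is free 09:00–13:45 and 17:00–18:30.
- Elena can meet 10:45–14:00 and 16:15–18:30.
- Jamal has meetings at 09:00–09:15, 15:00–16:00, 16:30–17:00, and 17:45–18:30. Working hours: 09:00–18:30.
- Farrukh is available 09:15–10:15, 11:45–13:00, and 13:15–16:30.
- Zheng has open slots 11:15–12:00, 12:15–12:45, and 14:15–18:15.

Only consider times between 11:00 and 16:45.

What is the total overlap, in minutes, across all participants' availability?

Priya free within 09:00–18:30: 10:30–11:30, 11:45–13:15, 15:15–17:30.
Jamal free within 09:00–18:30: 09:15–15:00, 16:00–16:30, 17:00–17:45.
Priya ∩ Viktor: 10:30–11:30, 11:45–13:15, 17:00–17:30.
Priya ∩ Viktor ∩ Elena: 10:45–11:30, 11:45–13:15, 17:00–17:30.
Priya ∩ Viktor ∩ Elena ∩ Jamal: 10:45–11:30, 11:45–13:15, 17:00–17:30.
Priya ∩ Viktor ∩ Elena ∩ Jamal ∩ Farrukh: 11:45–13:00.
Priya ∩ Viktor ∩ Elena ∩ Jamal ∩ Farrukh ∩ Zheng: 11:45–12:00, 12:15–12:45.
Restricted to 11:00–16:45: 11:45–12:00, 12:15–12:45.
Total common minutes: 15 + 30 = 45.

45 minutes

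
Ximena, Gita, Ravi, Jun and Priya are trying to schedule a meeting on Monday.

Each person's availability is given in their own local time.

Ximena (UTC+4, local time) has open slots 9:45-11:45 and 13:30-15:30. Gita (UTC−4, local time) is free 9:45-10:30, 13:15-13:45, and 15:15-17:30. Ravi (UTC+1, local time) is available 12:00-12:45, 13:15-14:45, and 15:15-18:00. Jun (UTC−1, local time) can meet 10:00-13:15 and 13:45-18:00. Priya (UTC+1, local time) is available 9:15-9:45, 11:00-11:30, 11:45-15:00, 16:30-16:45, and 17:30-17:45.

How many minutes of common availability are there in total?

Ximena → UTC: 05:45–07:45, 09:30–11:30.
Gita → UTC: 13:45–14:30, 17:15–17:45, 19:15–21:30.
Ravi → UTC: 11:00–11:45, 12:15–13:45, 14:15–17:00.
Jun → UTC: 11:00–14:15, 14:45–19:00.
Priya → UTC: 08:15–08:45, 10:00–10:30, 10:45–14:00, 15:30–15:45, 16:30–16:45.
Ximena ∩ Gita: (none).
Ximena ∩ Gita ∩ Ravi: (none).
Ximena ∩ Gita ∩ Ravi ∩ Jun: (none).
Ximena ∩ Gita ∩ Ravi ∩ Jun ∩ Priya: (none).
Total common minutes: 0.

0 minutes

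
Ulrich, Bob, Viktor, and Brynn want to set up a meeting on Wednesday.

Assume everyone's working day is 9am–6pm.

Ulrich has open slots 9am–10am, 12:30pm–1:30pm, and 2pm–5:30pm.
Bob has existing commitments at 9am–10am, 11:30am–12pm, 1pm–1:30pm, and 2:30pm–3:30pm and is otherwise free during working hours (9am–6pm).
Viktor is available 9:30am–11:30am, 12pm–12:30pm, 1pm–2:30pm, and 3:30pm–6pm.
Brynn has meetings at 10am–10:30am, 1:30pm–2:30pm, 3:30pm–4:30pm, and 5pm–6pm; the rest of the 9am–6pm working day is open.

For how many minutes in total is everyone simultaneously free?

30 minutes

Bob free within 09:00–18:00: 10:00–11:30, 12:00–13:00, 13:30–14:30, 15:30–18:00.
Brynn free within 09:00–18:00: 09:00–10:00, 10:30–13:30, 14:30–15:30, 16:30–17:00.
Ulrich ∩ Bob: 12:30–13:00, 14:00–14:30, 15:30–17:30.
Ulrich ∩ Bob ∩ Viktor: 14:00–14:30, 15:30–17:30.
Ulrich ∩ Bob ∩ Viktor ∩ Brynn: 16:30–17:00.
Total common minutes: 30.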